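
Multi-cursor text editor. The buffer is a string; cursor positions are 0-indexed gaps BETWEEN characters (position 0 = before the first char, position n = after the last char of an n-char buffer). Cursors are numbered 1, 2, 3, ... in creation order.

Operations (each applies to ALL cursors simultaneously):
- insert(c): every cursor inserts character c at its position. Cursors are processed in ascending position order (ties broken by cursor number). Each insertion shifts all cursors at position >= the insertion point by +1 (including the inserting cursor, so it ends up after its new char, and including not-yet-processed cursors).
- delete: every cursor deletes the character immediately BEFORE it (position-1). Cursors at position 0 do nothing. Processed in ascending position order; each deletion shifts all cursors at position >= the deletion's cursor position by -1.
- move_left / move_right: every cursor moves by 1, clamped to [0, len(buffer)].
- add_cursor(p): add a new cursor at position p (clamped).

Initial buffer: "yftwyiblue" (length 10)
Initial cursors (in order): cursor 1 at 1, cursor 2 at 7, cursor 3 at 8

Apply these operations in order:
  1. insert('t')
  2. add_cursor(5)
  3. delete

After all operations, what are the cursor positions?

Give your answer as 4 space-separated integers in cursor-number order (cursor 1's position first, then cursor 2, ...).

Answer: 1 6 7 3

Derivation:
After op 1 (insert('t')): buffer="ytftwyibtltue" (len 13), cursors c1@2 c2@9 c3@11, authorship .1......2.3..
After op 2 (add_cursor(5)): buffer="ytftwyibtltue" (len 13), cursors c1@2 c4@5 c2@9 c3@11, authorship .1......2.3..
After op 3 (delete): buffer="yftyiblue" (len 9), cursors c1@1 c4@3 c2@6 c3@7, authorship .........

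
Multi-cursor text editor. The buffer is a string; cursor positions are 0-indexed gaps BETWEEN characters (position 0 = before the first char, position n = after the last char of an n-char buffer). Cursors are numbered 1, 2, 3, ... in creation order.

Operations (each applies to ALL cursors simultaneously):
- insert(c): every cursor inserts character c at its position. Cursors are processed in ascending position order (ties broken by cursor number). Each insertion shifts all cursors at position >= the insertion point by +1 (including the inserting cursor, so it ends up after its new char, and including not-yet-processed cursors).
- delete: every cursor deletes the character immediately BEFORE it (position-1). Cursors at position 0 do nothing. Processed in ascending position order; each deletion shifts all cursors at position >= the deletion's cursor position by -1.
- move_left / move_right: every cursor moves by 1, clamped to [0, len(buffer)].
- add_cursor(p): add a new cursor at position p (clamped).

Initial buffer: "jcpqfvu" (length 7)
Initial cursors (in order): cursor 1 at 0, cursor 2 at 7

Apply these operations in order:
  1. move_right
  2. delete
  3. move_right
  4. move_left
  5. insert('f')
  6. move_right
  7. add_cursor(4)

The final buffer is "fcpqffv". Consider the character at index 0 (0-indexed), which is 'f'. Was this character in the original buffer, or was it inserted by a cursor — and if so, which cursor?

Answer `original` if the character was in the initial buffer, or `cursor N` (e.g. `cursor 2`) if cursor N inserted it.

Answer: cursor 1

Derivation:
After op 1 (move_right): buffer="jcpqfvu" (len 7), cursors c1@1 c2@7, authorship .......
After op 2 (delete): buffer="cpqfv" (len 5), cursors c1@0 c2@5, authorship .....
After op 3 (move_right): buffer="cpqfv" (len 5), cursors c1@1 c2@5, authorship .....
After op 4 (move_left): buffer="cpqfv" (len 5), cursors c1@0 c2@4, authorship .....
After op 5 (insert('f')): buffer="fcpqffv" (len 7), cursors c1@1 c2@6, authorship 1....2.
After op 6 (move_right): buffer="fcpqffv" (len 7), cursors c1@2 c2@7, authorship 1....2.
After op 7 (add_cursor(4)): buffer="fcpqffv" (len 7), cursors c1@2 c3@4 c2@7, authorship 1....2.
Authorship (.=original, N=cursor N): 1 . . . . 2 .
Index 0: author = 1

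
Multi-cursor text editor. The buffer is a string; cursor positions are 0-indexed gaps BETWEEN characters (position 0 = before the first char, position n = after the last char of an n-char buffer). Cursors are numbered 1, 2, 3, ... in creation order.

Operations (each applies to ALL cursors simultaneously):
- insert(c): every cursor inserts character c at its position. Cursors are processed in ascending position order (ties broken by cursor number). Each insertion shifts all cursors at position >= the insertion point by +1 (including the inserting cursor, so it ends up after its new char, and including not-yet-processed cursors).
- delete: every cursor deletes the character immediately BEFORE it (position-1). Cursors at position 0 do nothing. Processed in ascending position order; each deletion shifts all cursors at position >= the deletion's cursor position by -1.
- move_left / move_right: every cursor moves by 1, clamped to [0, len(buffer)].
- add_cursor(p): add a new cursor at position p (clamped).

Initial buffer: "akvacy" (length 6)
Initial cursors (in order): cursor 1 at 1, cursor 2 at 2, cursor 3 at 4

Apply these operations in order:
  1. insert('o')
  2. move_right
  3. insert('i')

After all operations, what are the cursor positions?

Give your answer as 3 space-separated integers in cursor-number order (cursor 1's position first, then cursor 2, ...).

After op 1 (insert('o')): buffer="aokovaocy" (len 9), cursors c1@2 c2@4 c3@7, authorship .1.2..3..
After op 2 (move_right): buffer="aokovaocy" (len 9), cursors c1@3 c2@5 c3@8, authorship .1.2..3..
After op 3 (insert('i')): buffer="aokioviaociy" (len 12), cursors c1@4 c2@7 c3@11, authorship .1.12.2.3.3.

Answer: 4 7 11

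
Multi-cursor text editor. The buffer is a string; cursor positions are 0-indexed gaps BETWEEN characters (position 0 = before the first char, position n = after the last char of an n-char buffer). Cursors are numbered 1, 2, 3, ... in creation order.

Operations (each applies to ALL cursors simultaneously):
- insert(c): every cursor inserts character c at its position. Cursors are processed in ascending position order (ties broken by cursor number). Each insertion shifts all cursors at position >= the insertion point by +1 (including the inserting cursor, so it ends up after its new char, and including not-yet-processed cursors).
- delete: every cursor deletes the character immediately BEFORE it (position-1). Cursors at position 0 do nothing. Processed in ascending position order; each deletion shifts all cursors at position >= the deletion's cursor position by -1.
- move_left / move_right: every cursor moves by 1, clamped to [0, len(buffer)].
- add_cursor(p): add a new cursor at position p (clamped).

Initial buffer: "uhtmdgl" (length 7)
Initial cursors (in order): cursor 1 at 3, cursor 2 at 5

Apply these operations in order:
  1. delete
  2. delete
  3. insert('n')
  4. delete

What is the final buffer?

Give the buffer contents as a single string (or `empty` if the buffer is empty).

After op 1 (delete): buffer="uhmgl" (len 5), cursors c1@2 c2@3, authorship .....
After op 2 (delete): buffer="ugl" (len 3), cursors c1@1 c2@1, authorship ...
After op 3 (insert('n')): buffer="unngl" (len 5), cursors c1@3 c2@3, authorship .12..
After op 4 (delete): buffer="ugl" (len 3), cursors c1@1 c2@1, authorship ...

Answer: ugl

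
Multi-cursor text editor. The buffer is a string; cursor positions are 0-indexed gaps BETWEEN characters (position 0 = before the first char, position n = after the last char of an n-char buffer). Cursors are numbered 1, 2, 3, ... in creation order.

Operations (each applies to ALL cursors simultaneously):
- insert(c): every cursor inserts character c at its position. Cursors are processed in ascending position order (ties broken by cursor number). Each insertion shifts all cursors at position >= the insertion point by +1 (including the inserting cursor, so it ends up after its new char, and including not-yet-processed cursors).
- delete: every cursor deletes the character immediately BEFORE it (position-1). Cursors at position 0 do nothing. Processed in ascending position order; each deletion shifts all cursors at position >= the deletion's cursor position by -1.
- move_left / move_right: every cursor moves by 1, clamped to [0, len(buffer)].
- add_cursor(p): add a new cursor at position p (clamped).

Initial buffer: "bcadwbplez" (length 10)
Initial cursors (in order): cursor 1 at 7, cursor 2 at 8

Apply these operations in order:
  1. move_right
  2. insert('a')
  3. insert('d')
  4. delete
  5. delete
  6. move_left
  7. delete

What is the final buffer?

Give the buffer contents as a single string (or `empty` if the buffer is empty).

Answer: bcadwbez

Derivation:
After op 1 (move_right): buffer="bcadwbplez" (len 10), cursors c1@8 c2@9, authorship ..........
After op 2 (insert('a')): buffer="bcadwbplaeaz" (len 12), cursors c1@9 c2@11, authorship ........1.2.
After op 3 (insert('d')): buffer="bcadwbpladeadz" (len 14), cursors c1@10 c2@13, authorship ........11.22.
After op 4 (delete): buffer="bcadwbplaeaz" (len 12), cursors c1@9 c2@11, authorship ........1.2.
After op 5 (delete): buffer="bcadwbplez" (len 10), cursors c1@8 c2@9, authorship ..........
After op 6 (move_left): buffer="bcadwbplez" (len 10), cursors c1@7 c2@8, authorship ..........
After op 7 (delete): buffer="bcadwbez" (len 8), cursors c1@6 c2@6, authorship ........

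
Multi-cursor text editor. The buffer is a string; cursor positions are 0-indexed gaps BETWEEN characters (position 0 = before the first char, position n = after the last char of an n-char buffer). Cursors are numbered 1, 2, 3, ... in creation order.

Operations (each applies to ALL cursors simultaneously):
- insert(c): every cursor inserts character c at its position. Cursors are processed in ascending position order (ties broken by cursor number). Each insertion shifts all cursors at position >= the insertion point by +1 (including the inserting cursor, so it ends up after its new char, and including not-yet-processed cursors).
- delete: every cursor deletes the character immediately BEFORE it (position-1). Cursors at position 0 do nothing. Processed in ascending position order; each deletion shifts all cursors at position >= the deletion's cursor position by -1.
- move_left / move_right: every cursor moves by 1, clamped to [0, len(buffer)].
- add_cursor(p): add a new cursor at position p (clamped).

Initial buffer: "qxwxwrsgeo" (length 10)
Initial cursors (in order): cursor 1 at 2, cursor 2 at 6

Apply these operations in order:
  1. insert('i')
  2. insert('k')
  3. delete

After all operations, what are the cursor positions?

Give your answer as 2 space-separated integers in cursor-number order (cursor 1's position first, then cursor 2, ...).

Answer: 3 8

Derivation:
After op 1 (insert('i')): buffer="qxiwxwrisgeo" (len 12), cursors c1@3 c2@8, authorship ..1....2....
After op 2 (insert('k')): buffer="qxikwxwriksgeo" (len 14), cursors c1@4 c2@10, authorship ..11....22....
After op 3 (delete): buffer="qxiwxwrisgeo" (len 12), cursors c1@3 c2@8, authorship ..1....2....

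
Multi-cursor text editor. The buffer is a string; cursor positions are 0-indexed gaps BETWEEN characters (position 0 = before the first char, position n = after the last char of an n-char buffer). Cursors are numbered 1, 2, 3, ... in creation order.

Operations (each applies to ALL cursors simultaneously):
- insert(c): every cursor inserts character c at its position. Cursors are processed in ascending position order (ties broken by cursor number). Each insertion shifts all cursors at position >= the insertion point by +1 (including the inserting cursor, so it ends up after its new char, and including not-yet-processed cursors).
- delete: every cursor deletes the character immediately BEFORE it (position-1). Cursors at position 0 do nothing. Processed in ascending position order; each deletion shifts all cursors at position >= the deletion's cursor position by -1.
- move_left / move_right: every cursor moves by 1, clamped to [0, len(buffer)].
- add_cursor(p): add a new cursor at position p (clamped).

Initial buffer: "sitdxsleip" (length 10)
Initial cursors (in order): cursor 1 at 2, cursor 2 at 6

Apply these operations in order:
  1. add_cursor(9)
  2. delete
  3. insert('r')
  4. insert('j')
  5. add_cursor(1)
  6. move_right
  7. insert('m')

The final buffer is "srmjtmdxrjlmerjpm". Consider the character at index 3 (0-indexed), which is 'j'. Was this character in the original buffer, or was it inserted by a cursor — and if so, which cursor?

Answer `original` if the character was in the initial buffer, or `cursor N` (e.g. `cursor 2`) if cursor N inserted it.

After op 1 (add_cursor(9)): buffer="sitdxsleip" (len 10), cursors c1@2 c2@6 c3@9, authorship ..........
After op 2 (delete): buffer="stdxlep" (len 7), cursors c1@1 c2@4 c3@6, authorship .......
After op 3 (insert('r')): buffer="srtdxrlerp" (len 10), cursors c1@2 c2@6 c3@9, authorship .1...2..3.
After op 4 (insert('j')): buffer="srjtdxrjlerjp" (len 13), cursors c1@3 c2@8 c3@12, authorship .11...22..33.
After op 5 (add_cursor(1)): buffer="srjtdxrjlerjp" (len 13), cursors c4@1 c1@3 c2@8 c3@12, authorship .11...22..33.
After op 6 (move_right): buffer="srjtdxrjlerjp" (len 13), cursors c4@2 c1@4 c2@9 c3@13, authorship .11...22..33.
After op 7 (insert('m')): buffer="srmjtmdxrjlmerjpm" (len 17), cursors c4@3 c1@6 c2@12 c3@17, authorship .141.1..22.2.33.3
Authorship (.=original, N=cursor N): . 1 4 1 . 1 . . 2 2 . 2 . 3 3 . 3
Index 3: author = 1

Answer: cursor 1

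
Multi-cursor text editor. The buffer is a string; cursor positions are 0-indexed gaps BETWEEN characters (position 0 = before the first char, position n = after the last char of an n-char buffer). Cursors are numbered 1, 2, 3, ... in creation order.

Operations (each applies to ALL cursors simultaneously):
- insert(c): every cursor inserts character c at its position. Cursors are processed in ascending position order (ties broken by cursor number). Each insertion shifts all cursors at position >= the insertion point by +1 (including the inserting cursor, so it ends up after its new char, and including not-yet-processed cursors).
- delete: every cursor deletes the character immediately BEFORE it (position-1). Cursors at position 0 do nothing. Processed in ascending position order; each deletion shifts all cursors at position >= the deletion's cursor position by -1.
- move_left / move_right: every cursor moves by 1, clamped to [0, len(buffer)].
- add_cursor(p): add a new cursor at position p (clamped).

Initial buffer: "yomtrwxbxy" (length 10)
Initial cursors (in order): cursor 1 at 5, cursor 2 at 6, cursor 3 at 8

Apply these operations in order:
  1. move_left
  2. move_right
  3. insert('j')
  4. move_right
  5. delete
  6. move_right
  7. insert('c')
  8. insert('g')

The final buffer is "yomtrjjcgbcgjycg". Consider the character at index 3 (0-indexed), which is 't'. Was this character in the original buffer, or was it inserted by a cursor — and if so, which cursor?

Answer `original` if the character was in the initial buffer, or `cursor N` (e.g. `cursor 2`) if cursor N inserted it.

After op 1 (move_left): buffer="yomtrwxbxy" (len 10), cursors c1@4 c2@5 c3@7, authorship ..........
After op 2 (move_right): buffer="yomtrwxbxy" (len 10), cursors c1@5 c2@6 c3@8, authorship ..........
After op 3 (insert('j')): buffer="yomtrjwjxbjxy" (len 13), cursors c1@6 c2@8 c3@11, authorship .....1.2..3..
After op 4 (move_right): buffer="yomtrjwjxbjxy" (len 13), cursors c1@7 c2@9 c3@12, authorship .....1.2..3..
After op 5 (delete): buffer="yomtrjjbjy" (len 10), cursors c1@6 c2@7 c3@9, authorship .....12.3.
After op 6 (move_right): buffer="yomtrjjbjy" (len 10), cursors c1@7 c2@8 c3@10, authorship .....12.3.
After op 7 (insert('c')): buffer="yomtrjjcbcjyc" (len 13), cursors c1@8 c2@10 c3@13, authorship .....121.23.3
After op 8 (insert('g')): buffer="yomtrjjcgbcgjycg" (len 16), cursors c1@9 c2@12 c3@16, authorship .....1211.223.33
Authorship (.=original, N=cursor N): . . . . . 1 2 1 1 . 2 2 3 . 3 3
Index 3: author = original

Answer: original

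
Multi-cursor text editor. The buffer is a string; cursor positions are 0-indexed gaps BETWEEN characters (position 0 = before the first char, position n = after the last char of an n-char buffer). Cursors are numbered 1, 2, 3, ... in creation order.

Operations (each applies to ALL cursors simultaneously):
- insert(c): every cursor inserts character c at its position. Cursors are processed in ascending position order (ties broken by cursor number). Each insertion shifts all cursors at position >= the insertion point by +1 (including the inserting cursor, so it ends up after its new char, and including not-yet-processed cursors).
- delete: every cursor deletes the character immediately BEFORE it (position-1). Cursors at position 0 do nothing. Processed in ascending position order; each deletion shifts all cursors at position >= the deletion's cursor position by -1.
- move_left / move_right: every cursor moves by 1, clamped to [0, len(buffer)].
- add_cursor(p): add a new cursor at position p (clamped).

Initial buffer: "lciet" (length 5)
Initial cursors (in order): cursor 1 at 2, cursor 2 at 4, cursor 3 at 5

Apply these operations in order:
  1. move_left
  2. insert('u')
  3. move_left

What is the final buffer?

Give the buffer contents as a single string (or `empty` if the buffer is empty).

After op 1 (move_left): buffer="lciet" (len 5), cursors c1@1 c2@3 c3@4, authorship .....
After op 2 (insert('u')): buffer="luciueut" (len 8), cursors c1@2 c2@5 c3@7, authorship .1..2.3.
After op 3 (move_left): buffer="luciueut" (len 8), cursors c1@1 c2@4 c3@6, authorship .1..2.3.

Answer: luciueut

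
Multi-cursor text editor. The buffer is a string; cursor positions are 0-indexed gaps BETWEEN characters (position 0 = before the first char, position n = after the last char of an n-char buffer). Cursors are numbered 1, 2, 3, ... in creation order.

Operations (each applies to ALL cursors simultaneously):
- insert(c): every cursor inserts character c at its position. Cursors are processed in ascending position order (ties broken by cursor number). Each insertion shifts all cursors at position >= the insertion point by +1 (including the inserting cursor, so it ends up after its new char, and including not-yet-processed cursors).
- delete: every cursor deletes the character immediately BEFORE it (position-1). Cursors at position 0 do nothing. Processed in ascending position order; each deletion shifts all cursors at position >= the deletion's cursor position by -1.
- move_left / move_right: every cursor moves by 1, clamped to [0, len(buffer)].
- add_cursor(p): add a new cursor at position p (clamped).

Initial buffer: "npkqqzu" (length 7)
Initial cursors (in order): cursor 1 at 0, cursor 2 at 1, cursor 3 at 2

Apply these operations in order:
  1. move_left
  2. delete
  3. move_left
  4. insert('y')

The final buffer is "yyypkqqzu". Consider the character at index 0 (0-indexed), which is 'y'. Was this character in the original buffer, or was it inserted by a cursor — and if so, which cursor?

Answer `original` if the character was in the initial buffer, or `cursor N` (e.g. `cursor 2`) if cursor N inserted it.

Answer: cursor 1

Derivation:
After op 1 (move_left): buffer="npkqqzu" (len 7), cursors c1@0 c2@0 c3@1, authorship .......
After op 2 (delete): buffer="pkqqzu" (len 6), cursors c1@0 c2@0 c3@0, authorship ......
After op 3 (move_left): buffer="pkqqzu" (len 6), cursors c1@0 c2@0 c3@0, authorship ......
After op 4 (insert('y')): buffer="yyypkqqzu" (len 9), cursors c1@3 c2@3 c3@3, authorship 123......
Authorship (.=original, N=cursor N): 1 2 3 . . . . . .
Index 0: author = 1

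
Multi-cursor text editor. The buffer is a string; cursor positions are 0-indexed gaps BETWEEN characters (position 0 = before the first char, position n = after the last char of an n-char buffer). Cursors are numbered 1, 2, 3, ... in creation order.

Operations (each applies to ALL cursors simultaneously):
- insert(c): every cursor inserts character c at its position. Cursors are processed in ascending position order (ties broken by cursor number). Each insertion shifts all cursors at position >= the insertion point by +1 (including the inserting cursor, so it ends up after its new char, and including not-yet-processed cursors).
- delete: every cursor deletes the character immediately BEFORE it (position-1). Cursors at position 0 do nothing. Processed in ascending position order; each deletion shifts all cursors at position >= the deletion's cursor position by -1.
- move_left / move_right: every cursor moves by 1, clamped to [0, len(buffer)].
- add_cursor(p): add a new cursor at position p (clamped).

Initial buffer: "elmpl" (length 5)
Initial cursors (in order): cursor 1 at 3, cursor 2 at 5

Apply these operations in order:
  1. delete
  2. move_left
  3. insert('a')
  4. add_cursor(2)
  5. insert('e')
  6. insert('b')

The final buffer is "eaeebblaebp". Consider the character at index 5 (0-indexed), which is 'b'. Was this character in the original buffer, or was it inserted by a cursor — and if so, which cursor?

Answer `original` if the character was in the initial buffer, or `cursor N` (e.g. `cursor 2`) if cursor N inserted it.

After op 1 (delete): buffer="elp" (len 3), cursors c1@2 c2@3, authorship ...
After op 2 (move_left): buffer="elp" (len 3), cursors c1@1 c2@2, authorship ...
After op 3 (insert('a')): buffer="ealap" (len 5), cursors c1@2 c2@4, authorship .1.2.
After op 4 (add_cursor(2)): buffer="ealap" (len 5), cursors c1@2 c3@2 c2@4, authorship .1.2.
After op 5 (insert('e')): buffer="eaeelaep" (len 8), cursors c1@4 c3@4 c2@7, authorship .113.22.
After op 6 (insert('b')): buffer="eaeebblaebp" (len 11), cursors c1@6 c3@6 c2@10, authorship .11313.222.
Authorship (.=original, N=cursor N): . 1 1 3 1 3 . 2 2 2 .
Index 5: author = 3

Answer: cursor 3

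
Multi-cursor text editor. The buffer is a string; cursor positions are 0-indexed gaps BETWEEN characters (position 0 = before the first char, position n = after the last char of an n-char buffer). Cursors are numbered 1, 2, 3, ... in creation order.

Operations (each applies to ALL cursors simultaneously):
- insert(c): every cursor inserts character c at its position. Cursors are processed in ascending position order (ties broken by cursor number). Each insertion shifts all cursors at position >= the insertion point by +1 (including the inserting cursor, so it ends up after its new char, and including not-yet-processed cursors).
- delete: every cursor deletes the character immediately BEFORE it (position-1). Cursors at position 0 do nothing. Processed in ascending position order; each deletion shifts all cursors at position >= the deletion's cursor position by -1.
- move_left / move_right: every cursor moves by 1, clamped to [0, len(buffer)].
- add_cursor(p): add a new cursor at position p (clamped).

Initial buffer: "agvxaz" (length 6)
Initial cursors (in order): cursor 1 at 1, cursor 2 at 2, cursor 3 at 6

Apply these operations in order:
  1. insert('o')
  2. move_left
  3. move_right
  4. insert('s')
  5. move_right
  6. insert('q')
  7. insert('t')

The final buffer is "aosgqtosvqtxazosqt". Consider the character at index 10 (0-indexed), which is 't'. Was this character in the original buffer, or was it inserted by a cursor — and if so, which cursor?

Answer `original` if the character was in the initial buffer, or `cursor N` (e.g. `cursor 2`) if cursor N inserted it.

After op 1 (insert('o')): buffer="aogovxazo" (len 9), cursors c1@2 c2@4 c3@9, authorship .1.2....3
After op 2 (move_left): buffer="aogovxazo" (len 9), cursors c1@1 c2@3 c3@8, authorship .1.2....3
After op 3 (move_right): buffer="aogovxazo" (len 9), cursors c1@2 c2@4 c3@9, authorship .1.2....3
After op 4 (insert('s')): buffer="aosgosvxazos" (len 12), cursors c1@3 c2@6 c3@12, authorship .11.22....33
After op 5 (move_right): buffer="aosgosvxazos" (len 12), cursors c1@4 c2@7 c3@12, authorship .11.22....33
After op 6 (insert('q')): buffer="aosgqosvqxazosq" (len 15), cursors c1@5 c2@9 c3@15, authorship .11.122.2...333
After op 7 (insert('t')): buffer="aosgqtosvqtxazosqt" (len 18), cursors c1@6 c2@11 c3@18, authorship .11.1122.22...3333
Authorship (.=original, N=cursor N): . 1 1 . 1 1 2 2 . 2 2 . . . 3 3 3 3
Index 10: author = 2

Answer: cursor 2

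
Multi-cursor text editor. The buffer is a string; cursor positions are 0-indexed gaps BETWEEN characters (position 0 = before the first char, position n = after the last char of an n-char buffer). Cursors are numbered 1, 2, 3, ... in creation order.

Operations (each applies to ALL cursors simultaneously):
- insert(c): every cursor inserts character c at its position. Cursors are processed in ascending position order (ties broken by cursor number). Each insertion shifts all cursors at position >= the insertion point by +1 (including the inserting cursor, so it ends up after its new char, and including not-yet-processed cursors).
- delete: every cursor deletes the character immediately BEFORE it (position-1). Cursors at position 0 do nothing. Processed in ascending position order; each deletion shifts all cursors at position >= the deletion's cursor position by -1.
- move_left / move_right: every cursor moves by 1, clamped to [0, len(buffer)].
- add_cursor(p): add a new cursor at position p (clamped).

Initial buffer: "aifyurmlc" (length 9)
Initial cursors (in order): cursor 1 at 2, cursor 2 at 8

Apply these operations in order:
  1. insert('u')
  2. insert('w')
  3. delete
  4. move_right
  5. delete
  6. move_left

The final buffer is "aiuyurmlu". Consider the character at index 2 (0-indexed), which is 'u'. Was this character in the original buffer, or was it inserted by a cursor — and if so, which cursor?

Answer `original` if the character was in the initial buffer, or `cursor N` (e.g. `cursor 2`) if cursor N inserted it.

Answer: cursor 1

Derivation:
After op 1 (insert('u')): buffer="aiufyurmluc" (len 11), cursors c1@3 c2@10, authorship ..1......2.
After op 2 (insert('w')): buffer="aiuwfyurmluwc" (len 13), cursors c1@4 c2@12, authorship ..11......22.
After op 3 (delete): buffer="aiufyurmluc" (len 11), cursors c1@3 c2@10, authorship ..1......2.
After op 4 (move_right): buffer="aiufyurmluc" (len 11), cursors c1@4 c2@11, authorship ..1......2.
After op 5 (delete): buffer="aiuyurmlu" (len 9), cursors c1@3 c2@9, authorship ..1.....2
After op 6 (move_left): buffer="aiuyurmlu" (len 9), cursors c1@2 c2@8, authorship ..1.....2
Authorship (.=original, N=cursor N): . . 1 . . . . . 2
Index 2: author = 1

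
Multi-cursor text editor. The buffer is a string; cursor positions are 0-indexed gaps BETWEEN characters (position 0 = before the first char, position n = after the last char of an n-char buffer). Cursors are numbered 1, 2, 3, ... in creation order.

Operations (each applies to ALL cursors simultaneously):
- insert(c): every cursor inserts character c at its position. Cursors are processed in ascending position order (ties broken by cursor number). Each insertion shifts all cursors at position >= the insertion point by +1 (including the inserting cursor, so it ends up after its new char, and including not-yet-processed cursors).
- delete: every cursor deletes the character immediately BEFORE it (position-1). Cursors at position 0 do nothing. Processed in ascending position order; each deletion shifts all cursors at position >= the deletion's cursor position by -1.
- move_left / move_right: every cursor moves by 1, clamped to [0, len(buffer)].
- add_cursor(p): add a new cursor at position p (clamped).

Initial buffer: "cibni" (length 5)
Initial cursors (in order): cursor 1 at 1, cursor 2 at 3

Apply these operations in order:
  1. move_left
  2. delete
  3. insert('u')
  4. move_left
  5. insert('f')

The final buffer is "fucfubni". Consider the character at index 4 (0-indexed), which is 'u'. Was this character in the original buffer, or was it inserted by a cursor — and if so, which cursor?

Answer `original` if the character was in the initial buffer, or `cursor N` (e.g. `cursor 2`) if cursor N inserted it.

Answer: cursor 2

Derivation:
After op 1 (move_left): buffer="cibni" (len 5), cursors c1@0 c2@2, authorship .....
After op 2 (delete): buffer="cbni" (len 4), cursors c1@0 c2@1, authorship ....
After op 3 (insert('u')): buffer="ucubni" (len 6), cursors c1@1 c2@3, authorship 1.2...
After op 4 (move_left): buffer="ucubni" (len 6), cursors c1@0 c2@2, authorship 1.2...
After op 5 (insert('f')): buffer="fucfubni" (len 8), cursors c1@1 c2@4, authorship 11.22...
Authorship (.=original, N=cursor N): 1 1 . 2 2 . . .
Index 4: author = 2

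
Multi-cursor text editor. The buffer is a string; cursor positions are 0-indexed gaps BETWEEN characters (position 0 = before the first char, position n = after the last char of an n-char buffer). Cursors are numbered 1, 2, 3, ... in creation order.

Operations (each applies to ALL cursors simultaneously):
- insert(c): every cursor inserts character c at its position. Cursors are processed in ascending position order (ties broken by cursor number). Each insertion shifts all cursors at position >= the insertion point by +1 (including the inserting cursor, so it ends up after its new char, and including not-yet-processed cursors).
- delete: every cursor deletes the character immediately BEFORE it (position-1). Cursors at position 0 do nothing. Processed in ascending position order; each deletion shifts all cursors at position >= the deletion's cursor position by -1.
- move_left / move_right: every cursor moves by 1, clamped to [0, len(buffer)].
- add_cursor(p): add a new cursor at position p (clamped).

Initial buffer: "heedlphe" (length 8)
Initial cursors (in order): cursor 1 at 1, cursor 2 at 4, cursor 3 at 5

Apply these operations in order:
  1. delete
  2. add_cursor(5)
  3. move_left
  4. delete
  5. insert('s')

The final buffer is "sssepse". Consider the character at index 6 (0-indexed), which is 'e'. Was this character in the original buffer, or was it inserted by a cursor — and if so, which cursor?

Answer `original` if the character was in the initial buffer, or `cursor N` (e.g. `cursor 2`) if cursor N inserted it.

Answer: original

Derivation:
After op 1 (delete): buffer="eephe" (len 5), cursors c1@0 c2@2 c3@2, authorship .....
After op 2 (add_cursor(5)): buffer="eephe" (len 5), cursors c1@0 c2@2 c3@2 c4@5, authorship .....
After op 3 (move_left): buffer="eephe" (len 5), cursors c1@0 c2@1 c3@1 c4@4, authorship .....
After op 4 (delete): buffer="epe" (len 3), cursors c1@0 c2@0 c3@0 c4@2, authorship ...
After op 5 (insert('s')): buffer="sssepse" (len 7), cursors c1@3 c2@3 c3@3 c4@6, authorship 123..4.
Authorship (.=original, N=cursor N): 1 2 3 . . 4 .
Index 6: author = original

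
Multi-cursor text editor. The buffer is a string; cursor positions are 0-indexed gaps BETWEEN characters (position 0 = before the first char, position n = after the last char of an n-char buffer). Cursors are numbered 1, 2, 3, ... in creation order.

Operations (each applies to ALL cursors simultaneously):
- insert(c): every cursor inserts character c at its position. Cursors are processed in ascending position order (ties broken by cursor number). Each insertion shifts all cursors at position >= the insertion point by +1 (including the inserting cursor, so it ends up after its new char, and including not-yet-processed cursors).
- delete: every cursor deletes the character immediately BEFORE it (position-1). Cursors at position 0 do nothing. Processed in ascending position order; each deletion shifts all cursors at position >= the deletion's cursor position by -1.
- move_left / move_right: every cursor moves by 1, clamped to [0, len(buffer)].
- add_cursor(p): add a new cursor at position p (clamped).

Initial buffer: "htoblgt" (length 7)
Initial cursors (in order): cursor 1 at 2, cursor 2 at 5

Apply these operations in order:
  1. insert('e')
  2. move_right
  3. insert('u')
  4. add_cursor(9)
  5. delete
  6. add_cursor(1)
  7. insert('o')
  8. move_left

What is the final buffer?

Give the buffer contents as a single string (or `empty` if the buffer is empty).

After op 1 (insert('e')): buffer="hteoblegt" (len 9), cursors c1@3 c2@7, authorship ..1...2..
After op 2 (move_right): buffer="hteoblegt" (len 9), cursors c1@4 c2@8, authorship ..1...2..
After op 3 (insert('u')): buffer="hteoublegut" (len 11), cursors c1@5 c2@10, authorship ..1.1..2.2.
After op 4 (add_cursor(9)): buffer="hteoublegut" (len 11), cursors c1@5 c3@9 c2@10, authorship ..1.1..2.2.
After op 5 (delete): buffer="hteoblet" (len 8), cursors c1@4 c2@7 c3@7, authorship ..1...2.
After op 6 (add_cursor(1)): buffer="hteoblet" (len 8), cursors c4@1 c1@4 c2@7 c3@7, authorship ..1...2.
After op 7 (insert('o')): buffer="hoteoobleoot" (len 12), cursors c4@2 c1@6 c2@11 c3@11, authorship .4.1.1..223.
After op 8 (move_left): buffer="hoteoobleoot" (len 12), cursors c4@1 c1@5 c2@10 c3@10, authorship .4.1.1..223.

Answer: hoteoobleoot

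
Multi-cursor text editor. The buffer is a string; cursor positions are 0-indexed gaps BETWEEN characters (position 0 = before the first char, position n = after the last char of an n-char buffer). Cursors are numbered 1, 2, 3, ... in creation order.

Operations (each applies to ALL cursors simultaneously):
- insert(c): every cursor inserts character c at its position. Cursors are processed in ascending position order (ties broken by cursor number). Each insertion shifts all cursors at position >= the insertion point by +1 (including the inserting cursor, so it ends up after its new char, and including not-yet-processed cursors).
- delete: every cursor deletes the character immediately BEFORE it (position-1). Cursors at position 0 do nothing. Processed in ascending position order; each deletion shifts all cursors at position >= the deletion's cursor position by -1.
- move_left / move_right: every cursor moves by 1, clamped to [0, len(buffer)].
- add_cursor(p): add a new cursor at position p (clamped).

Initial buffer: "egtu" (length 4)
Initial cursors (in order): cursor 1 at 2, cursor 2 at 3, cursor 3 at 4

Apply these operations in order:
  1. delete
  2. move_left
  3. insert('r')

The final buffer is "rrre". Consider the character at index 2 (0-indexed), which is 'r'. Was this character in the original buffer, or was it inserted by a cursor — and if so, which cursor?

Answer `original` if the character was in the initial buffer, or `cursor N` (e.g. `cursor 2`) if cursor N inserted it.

Answer: cursor 3

Derivation:
After op 1 (delete): buffer="e" (len 1), cursors c1@1 c2@1 c3@1, authorship .
After op 2 (move_left): buffer="e" (len 1), cursors c1@0 c2@0 c3@0, authorship .
After op 3 (insert('r')): buffer="rrre" (len 4), cursors c1@3 c2@3 c3@3, authorship 123.
Authorship (.=original, N=cursor N): 1 2 3 .
Index 2: author = 3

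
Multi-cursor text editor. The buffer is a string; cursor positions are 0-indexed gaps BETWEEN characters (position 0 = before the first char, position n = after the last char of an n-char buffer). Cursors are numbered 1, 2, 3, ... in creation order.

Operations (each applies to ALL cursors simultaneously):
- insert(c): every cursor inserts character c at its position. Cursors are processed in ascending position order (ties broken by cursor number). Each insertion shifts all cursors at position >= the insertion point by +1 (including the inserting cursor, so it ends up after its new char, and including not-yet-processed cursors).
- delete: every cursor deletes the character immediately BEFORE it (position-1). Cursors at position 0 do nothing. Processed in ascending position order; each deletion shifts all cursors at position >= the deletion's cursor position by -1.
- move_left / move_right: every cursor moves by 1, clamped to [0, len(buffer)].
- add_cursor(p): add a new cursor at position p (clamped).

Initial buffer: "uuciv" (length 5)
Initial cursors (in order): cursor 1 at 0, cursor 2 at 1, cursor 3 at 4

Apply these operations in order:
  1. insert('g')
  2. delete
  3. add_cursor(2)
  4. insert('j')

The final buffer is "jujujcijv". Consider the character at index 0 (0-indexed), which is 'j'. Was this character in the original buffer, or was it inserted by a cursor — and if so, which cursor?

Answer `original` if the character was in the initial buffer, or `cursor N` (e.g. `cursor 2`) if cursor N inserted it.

After op 1 (insert('g')): buffer="gugucigv" (len 8), cursors c1@1 c2@3 c3@7, authorship 1.2...3.
After op 2 (delete): buffer="uuciv" (len 5), cursors c1@0 c2@1 c3@4, authorship .....
After op 3 (add_cursor(2)): buffer="uuciv" (len 5), cursors c1@0 c2@1 c4@2 c3@4, authorship .....
After op 4 (insert('j')): buffer="jujujcijv" (len 9), cursors c1@1 c2@3 c4@5 c3@8, authorship 1.2.4..3.
Authorship (.=original, N=cursor N): 1 . 2 . 4 . . 3 .
Index 0: author = 1

Answer: cursor 1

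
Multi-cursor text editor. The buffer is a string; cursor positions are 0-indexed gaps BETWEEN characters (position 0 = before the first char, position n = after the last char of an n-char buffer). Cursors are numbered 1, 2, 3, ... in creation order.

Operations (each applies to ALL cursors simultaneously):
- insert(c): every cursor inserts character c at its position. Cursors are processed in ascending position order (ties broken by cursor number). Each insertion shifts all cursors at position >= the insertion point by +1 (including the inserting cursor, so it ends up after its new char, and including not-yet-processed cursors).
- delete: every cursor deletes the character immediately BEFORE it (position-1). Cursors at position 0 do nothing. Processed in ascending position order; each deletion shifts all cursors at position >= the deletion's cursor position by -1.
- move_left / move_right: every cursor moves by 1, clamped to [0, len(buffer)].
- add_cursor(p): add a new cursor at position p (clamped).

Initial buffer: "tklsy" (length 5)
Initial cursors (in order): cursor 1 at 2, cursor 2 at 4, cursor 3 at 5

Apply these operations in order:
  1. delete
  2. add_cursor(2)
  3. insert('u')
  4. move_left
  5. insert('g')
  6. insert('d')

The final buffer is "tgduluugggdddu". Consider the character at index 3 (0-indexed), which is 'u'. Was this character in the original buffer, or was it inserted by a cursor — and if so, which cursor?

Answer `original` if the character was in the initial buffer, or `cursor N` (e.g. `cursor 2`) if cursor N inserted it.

After op 1 (delete): buffer="tl" (len 2), cursors c1@1 c2@2 c3@2, authorship ..
After op 2 (add_cursor(2)): buffer="tl" (len 2), cursors c1@1 c2@2 c3@2 c4@2, authorship ..
After op 3 (insert('u')): buffer="tuluuu" (len 6), cursors c1@2 c2@6 c3@6 c4@6, authorship .1.234
After op 4 (move_left): buffer="tuluuu" (len 6), cursors c1@1 c2@5 c3@5 c4@5, authorship .1.234
After op 5 (insert('g')): buffer="tguluugggu" (len 10), cursors c1@2 c2@9 c3@9 c4@9, authorship .11.232344
After op 6 (insert('d')): buffer="tgduluugggdddu" (len 14), cursors c1@3 c2@13 c3@13 c4@13, authorship .111.232342344
Authorship (.=original, N=cursor N): . 1 1 1 . 2 3 2 3 4 2 3 4 4
Index 3: author = 1

Answer: cursor 1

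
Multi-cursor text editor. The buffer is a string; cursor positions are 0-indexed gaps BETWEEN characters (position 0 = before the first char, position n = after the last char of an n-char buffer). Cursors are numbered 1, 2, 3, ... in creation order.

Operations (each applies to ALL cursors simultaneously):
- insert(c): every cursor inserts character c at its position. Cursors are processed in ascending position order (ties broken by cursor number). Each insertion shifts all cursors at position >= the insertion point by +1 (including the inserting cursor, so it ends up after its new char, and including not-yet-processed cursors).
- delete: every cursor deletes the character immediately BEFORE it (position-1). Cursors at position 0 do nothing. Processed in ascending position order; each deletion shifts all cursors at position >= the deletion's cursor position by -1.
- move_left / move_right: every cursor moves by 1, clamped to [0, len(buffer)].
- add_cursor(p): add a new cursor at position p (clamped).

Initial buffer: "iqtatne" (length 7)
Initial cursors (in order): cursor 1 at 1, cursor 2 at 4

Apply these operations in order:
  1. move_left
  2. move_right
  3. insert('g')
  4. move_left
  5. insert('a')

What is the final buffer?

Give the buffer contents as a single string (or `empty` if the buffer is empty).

Answer: iagqtaagtne

Derivation:
After op 1 (move_left): buffer="iqtatne" (len 7), cursors c1@0 c2@3, authorship .......
After op 2 (move_right): buffer="iqtatne" (len 7), cursors c1@1 c2@4, authorship .......
After op 3 (insert('g')): buffer="igqtagtne" (len 9), cursors c1@2 c2@6, authorship .1...2...
After op 4 (move_left): buffer="igqtagtne" (len 9), cursors c1@1 c2@5, authorship .1...2...
After op 5 (insert('a')): buffer="iagqtaagtne" (len 11), cursors c1@2 c2@7, authorship .11...22...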